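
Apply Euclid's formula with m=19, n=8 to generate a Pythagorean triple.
(297, 304, 425)

Euclid's formula: a = m² - n², b = 2mn, c = m² + n²
m = 19, n = 8
a = 19² - 8² = 361 - 64 = 297
b = 2 × 19 × 8 = 304
c = 19² + 8² = 361 + 64 = 425
Verification: 297² + 304² = 88209 + 92416 = 180625 = 425² ✓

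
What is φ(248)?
120

248 = 2^3 × 31
φ(n) = n × ∏(1 - 1/p) for each prime p dividing n
φ(248) = 248 × (1 - 1/2) × (1 - 1/31) = 120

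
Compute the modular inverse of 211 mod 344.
75

gcd(211, 344) = 1, so the inverse exists.
Extended Euclidean algorithm on (344, 211):
344 = 1 × 211 + 133  ⟹  133 = (1)·344 + (-1)·211
211 = 1 × 133 + 78  ⟹  78 = (-1)·344 + (2)·211
133 = 1 × 78 + 55  ⟹  55 = (2)·344 + (-3)·211
78 = 1 × 55 + 23  ⟹  23 = (-3)·344 + (5)·211
55 = 2 × 23 + 9  ⟹  9 = (8)·344 + (-13)·211
23 = 2 × 9 + 5  ⟹  5 = (-19)·344 + (31)·211
9 = 1 × 5 + 4  ⟹  4 = (27)·344 + (-44)·211
5 = 1 × 4 + 1  ⟹  1 = (-46)·344 + (75)·211
So (75)·211 ≡ 1 (mod 344), i.e. 211^(-1) ≡ 75 (mod 344).
Check: 211 × 75 = 15825 ≡ 1 (mod 344)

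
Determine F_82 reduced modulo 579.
577

Matrix identity: Q^n = [[F_(n+1), F_n], [F_n, F_(n-1)]] with Q = [[1,1],[1,0]].
n = 82 = 1010010₂. Square-and-multiply, entries mod 579:
Q^1 = [[1,1],[1,0]]
Q^2 = (Q^1)² = [[2,1],[1,1]]
Q^5 = (Q^2)²·Q = [[8,5],[5,3]]
Q^10 = (Q^5)² = [[89,55],[55,34]]
Q^20 = (Q^10)² = [[524,396],[396,128]]
Q^41 = (Q^20)²·Q = [[574,37],[37,537]]
Q^82 = (Q^41)² = [[236,577],[577,238]]
F_82 mod 579 = Q^82[0][1] = 577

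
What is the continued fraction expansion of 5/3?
[1; 1, 2]

Euclidean algorithm steps:
5 = 1 × 3 + 2
3 = 1 × 2 + 1
2 = 2 × 1 + 0
Continued fraction: [1; 1, 2]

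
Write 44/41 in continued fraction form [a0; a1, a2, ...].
[1; 13, 1, 2]

Euclidean algorithm steps:
44 = 1 × 41 + 3
41 = 13 × 3 + 2
3 = 1 × 2 + 1
2 = 2 × 1 + 0
Continued fraction: [1; 13, 1, 2]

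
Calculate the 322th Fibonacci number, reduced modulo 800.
711

Matrix identity: Q^n = [[F_(n+1), F_n], [F_n, F_(n-1)]] with Q = [[1,1],[1,0]].
n = 322 = 101000010₂. Square-and-multiply, entries mod 800:
Q^1 = [[1,1],[1,0]]
Q^2 = (Q^1)² = [[2,1],[1,1]]
Q^5 = (Q^2)²·Q = [[8,5],[5,3]]
Q^10 = (Q^5)² = [[89,55],[55,34]]
Q^20 = (Q^10)² = [[546,365],[365,181]]
Q^40 = (Q^20)² = [[141,555],[555,386]]
Q^80 = (Q^40)² = [[706,485],[485,221]]
Q^161 = (Q^80)²·Q = [[56,61],[61,795]]
Q^322 = (Q^161)² = [[457,711],[711,546]]
F_322 mod 800 = Q^322[0][1] = 711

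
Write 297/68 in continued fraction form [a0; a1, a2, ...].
[4; 2, 1, 2, 1, 1, 3]

Euclidean algorithm steps:
297 = 4 × 68 + 25
68 = 2 × 25 + 18
25 = 1 × 18 + 7
18 = 2 × 7 + 4
7 = 1 × 4 + 3
4 = 1 × 3 + 1
3 = 3 × 1 + 0
Continued fraction: [4; 2, 1, 2, 1, 1, 3]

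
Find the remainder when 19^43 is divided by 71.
18

Repeated squaring. Binary of 43 = 101011.
19^1 ≡ 19 (mod 71); 19^2 ≡ 6 (mod 71); 19^4 ≡ 36 (mod 71); 19^8 ≡ 18 (mod 71); 19^16 ≡ 40 (mod 71); 19^32 ≡ 38 (mod 71)
19^43 = 19^1 × 19^2 × 19^8 × 19^32 ≡ 18 (mod 71)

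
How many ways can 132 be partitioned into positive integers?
6620830889

p(n) counts ways to write n as a sum of positive integers (order ignored).
Euler's pentagonal recurrence: p(k) = p(k-1) + p(k-2) - p(k-5) - p(k-7) + p(k-12) + p(k-15) - ... (offsets j(3j∓1)/2, signs ++--, p(0)=1, p(<0)=0).
DP table for k = 0..131: p(0)=1, p(1)=1, p(2)=2, p(3)=3, p(4)=5, p(5)=7, p(6)=11, p(7)=15, p(8)=22, p(9)=30, p(10)=42, p(11)=56, p(12)=77, p(13)=101, p(14)=135, p(15)=176, p(16)=231, p(17)=297, p(18)=385, p(19)=490, p(20)=627, p(21)=792, p(22)=1002, p(23)=1255, p(24)=1575, p(25)=1958, p(26)=2436, p(27)=3010, p(28)=3718, p(29)=4565, p(30)=5604, p(31)=6842, p(32)=8349, p(33)=10143, p(34)=12310, p(35)=14883, p(36)=17977, p(37)=21637, p(38)=26015, p(39)=31185, p(40)=37338, p(41)=44583, p(42)=53174, p(43)=63261, p(44)=75175, p(45)=89134, p(46)=105558, p(47)=124754, p(48)=147273, p(49)=173525, p(50)=204226, p(51)=239943, p(52)=281589, p(53)=329931, p(54)=386155, p(55)=451276, p(56)=526823, p(57)=614154, p(58)=715220, p(59)=831820, p(60)=966467, p(61)=1121505, p(62)=1300156, p(63)=1505499, p(64)=1741630, p(65)=2012558, p(66)=2323520, p(67)=2679689, p(68)=3087735, p(69)=3554345, p(70)=4087968, p(71)=4697205, p(72)=5392783, p(73)=6185689, p(74)=7089500, p(75)=8118264, p(76)=9289091, p(77)=10619863, p(78)=12132164, p(79)=13848650, p(80)=15796476, p(81)=18004327, p(82)=20506255, p(83)=23338469, p(84)=26543660, p(85)=30167357, p(86)=34262962, p(87)=38887673, p(88)=44108109, p(89)=49995925, p(90)=56634173, p(91)=64112359, p(92)=72533807, p(93)=82010177, p(94)=92669720, p(95)=104651419, p(96)=118114304, p(97)=133230930, p(98)=150198136, p(99)=169229875, p(100)=190569292, p(101)=214481126, p(102)=241265379, p(103)=271248950, p(104)=304801365, p(105)=342325709, p(106)=384276336, p(107)=431149389, p(108)=483502844, p(109)=541946240, p(110)=607163746, p(111)=679903203, p(112)=761002156, p(113)=851376628, p(114)=952050665, p(115)=1064144451, p(116)=1188908248, p(117)=1327710076, p(118)=1482074143, p(119)=1653668665, p(120)=1844349560, p(121)=2056148051, p(122)=2291320912, p(123)=2552338241, p(124)=2841940500, p(125)=3163127352, p(126)=3519222692, p(127)=3913864295, p(128)=4351078600, p(129)=4835271870, p(130)=5371315400, p(131)=5964539504.
Final step: p(132) = p(131) + p(130) - p(127) - p(125) + p(120) + p(117) - p(110) - p(106) + p(97) + p(92) - p(81) - p(75) + p(62) + p(55) - p(40) - p(32) + p(15) + p(6)
= 5964539504 + 5371315400 - 3913864295 - 3163127352 + 1844349560 + 1327710076 - 607163746 - 384276336 + 133230930 + 72533807 - 18004327 - 8118264 + 1300156 + 451276 - 37338 - 8349 + 176 + 11
= 6620830889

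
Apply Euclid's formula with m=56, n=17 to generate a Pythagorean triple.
(2847, 1904, 3425)

Euclid's formula: a = m² - n², b = 2mn, c = m² + n²
m = 56, n = 17
a = 56² - 17² = 3136 - 289 = 2847
b = 2 × 56 × 17 = 1904
c = 56² + 17² = 3136 + 289 = 3425
Verification: 2847² + 1904² = 8105409 + 3625216 = 11730625 = 3425² ✓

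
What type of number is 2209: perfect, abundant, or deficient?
deficient

Proper divisors of 2209: sum = 1 + 47 = 48
Since 48 < 2209, 2209 is deficient.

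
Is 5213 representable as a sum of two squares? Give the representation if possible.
37² + 62² (a=37, b=62)

Factorization: 5213 = 13 × 401
By Fermat: n is sum of two squares iff every prime p ≡ 3 (mod 4) appears to even power.
All primes ≡ 3 (mod 4) appear to even power.
Search a = 0, 1, 2, … for 5213 - a² a perfect square: first hit at a = 37: 5213 - 1369 = 3844 = 62².
5213 = 37² + 62² = 1369 + 3844 ✓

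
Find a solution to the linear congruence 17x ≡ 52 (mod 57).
x ≡ 50 (mod 57)

gcd(17, 57) = 1, which divides 52, so solutions exist.
Find 17^(-1) mod 57 by the extended Euclidean algorithm:
57 = 3 × 17 + 6  ⟹  6 = (1)·57 + (-3)·17
17 = 2 × 6 + 5  ⟹  5 = (-2)·57 + (7)·17
6 = 1 × 5 + 1  ⟹  1 = (3)·57 + (-10)·17
So (-10)·17 ≡ 1 (mod 57), i.e. 17^(-1) ≡ -10 ≡ 47 (mod 57).
x ≡ 47 × 52 = 2444 ≡ 50 (mod 57).
Check: 17 × 50 = 850 ≡ 52 (mod 57).
Unique solution: x ≡ 50 (mod 57)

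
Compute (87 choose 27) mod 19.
14

Using Lucas' theorem:
Write n=87 and k=27 in base 19:
n in base 19: [4, 11]
k in base 19: [1, 8]
C(87,27) mod 19 = ∏ C(n_i, k_i) mod 19
Digit binomials (mod 19): C(4,1) = 4; C(11,8) = 165 ≡ 13
Product: 4 × 13 = 52 ≡ 14 (mod 19)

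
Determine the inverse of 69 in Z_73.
18

gcd(69, 73) = 1, so the inverse exists.
Extended Euclidean algorithm on (73, 69):
73 = 1 × 69 + 4  ⟹  4 = (1)·73 + (-1)·69
69 = 17 × 4 + 1  ⟹  1 = (-17)·73 + (18)·69
So (18)·69 ≡ 1 (mod 73), i.e. 69^(-1) ≡ 18 (mod 73).
Check: 69 × 18 = 1242 ≡ 1 (mod 73)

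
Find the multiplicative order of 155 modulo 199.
99

199 is prime, so ord(155) divides φ(199) = 198.
Divisors of 198: 1, 2, 3, 6, 9, 11, 18, 22, 33, 66, 99, 198.
Repeated squaring: 155^1 ≡ 155, 155^2 ≡ 145, 155^4 ≡ 130, 155^8 ≡ 184, 155^16 ≡ 26, 155^32 ≡ 79, 155^64 ≡ 72, 155^128 ≡ 10 (mod 199).
Test 155^d mod 199 for each divisor d in increasing order:
155^1 ≡ 155
155^2 ≡ 145
155^3 = 155^2·155^1 ≡ 187
155^6 = 155^4·155^2 ≡ 144
155^9 = 155^8·155^1 ≡ 63
155^11 = 155^8·155^2·155^1 ≡ 180
155^18 = 155^16·155^2 ≡ 188
155^22 = 155^16·155^4·155^2 ≡ 162
155^33 = 155^32·155^1 ≡ 106
155^66 = 155^64·155^2 ≡ 92
155^99 = 155^64·155^32·155^2·155^1 ≡ 1  ← first divisor giving 1
The order is 99.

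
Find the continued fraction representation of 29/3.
[9; 1, 2]

Euclidean algorithm steps:
29 = 9 × 3 + 2
3 = 1 × 2 + 1
2 = 2 × 1 + 0
Continued fraction: [9; 1, 2]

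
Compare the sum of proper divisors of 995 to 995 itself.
deficient

Proper divisors of 995: sum = 1 + 5 + 199 = 205
Since 205 < 995, 995 is deficient.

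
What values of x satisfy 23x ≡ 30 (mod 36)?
x ≡ 6 (mod 36)

gcd(23, 36) = 1, which divides 30, so solutions exist.
Find 23^(-1) mod 36 by the extended Euclidean algorithm:
36 = 1 × 23 + 13  ⟹  13 = (1)·36 + (-1)·23
23 = 1 × 13 + 10  ⟹  10 = (-1)·36 + (2)·23
13 = 1 × 10 + 3  ⟹  3 = (2)·36 + (-3)·23
10 = 3 × 3 + 1  ⟹  1 = (-7)·36 + (11)·23
So (11)·23 ≡ 1 (mod 36), i.e. 23^(-1) ≡ 11 (mod 36).
x ≡ 11 × 30 = 330 ≡ 6 (mod 36).
Check: 23 × 6 = 138 ≡ 30 (mod 36).
Unique solution: x ≡ 6 (mod 36)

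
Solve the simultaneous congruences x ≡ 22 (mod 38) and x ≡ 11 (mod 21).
326

Using Chinese Remainder Theorem:
M = 38 × 21 = 798
M1 = 21, M2 = 38
y1 = 21^(-1) mod 38 = 29
y2 = 38^(-1) mod 21 = 5
x = (22×21×29 + 11×38×5) mod 798 = 326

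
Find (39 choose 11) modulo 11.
3

Using Lucas' theorem:
Write n=39 and k=11 in base 11:
n in base 11: [3, 6]
k in base 11: [1, 0]
C(39,11) mod 11 = ∏ C(n_i, k_i) mod 11
Digit binomials (mod 11): C(3,1) = 3; C(6,0) = 1
Product: 3 × 1 = 3 ≡ 3 (mod 11)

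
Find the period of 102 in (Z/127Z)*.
42

127 is prime, so ord(102) divides φ(127) = 126.
Divisors of 126: 1, 2, 3, 6, 7, 9, 14, 18, 21, 42, 63, 126.
Repeated squaring: 102^1 ≡ 102, 102^2 ≡ 117, 102^4 ≡ 100, 102^8 ≡ 94, 102^16 ≡ 73, 102^32 ≡ 122, 102^64 ≡ 25 (mod 127).
Test 102^d mod 127 for each divisor d in increasing order:
102^1 ≡ 102
102^2 ≡ 117
102^3 = 102^2·102^1 ≡ 123
102^6 = 102^4·102^2 ≡ 16
102^7 = 102^4·102^2·102^1 ≡ 108
102^9 = 102^8·102^1 ≡ 63
102^14 = 102^8·102^4·102^2 ≡ 107
102^18 = 102^16·102^2 ≡ 32
102^21 = 102^16·102^4·102^1 ≡ 126
102^42 = 102^32·102^8·102^2 ≡ 1  ← first divisor giving 1
The order is 42.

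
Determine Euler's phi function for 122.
60

122 = 2 × 61
φ(n) = n × ∏(1 - 1/p) for each prime p dividing n
φ(122) = 122 × (1 - 1/2) × (1 - 1/61) = 60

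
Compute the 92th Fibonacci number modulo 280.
109

Matrix identity: Q^n = [[F_(n+1), F_n], [F_n, F_(n-1)]] with Q = [[1,1],[1,0]].
n = 92 = 1011100₂. Square-and-multiply, entries mod 280:
Q^1 = [[1,1],[1,0]]
Q^2 = (Q^1)² = [[2,1],[1,1]]
Q^5 = (Q^2)²·Q = [[8,5],[5,3]]
Q^11 = (Q^5)²·Q = [[144,89],[89,55]]
Q^23 = (Q^11)²·Q = [[168,97],[97,71]]
Q^46 = (Q^23)² = [[113,223],[223,170]]
Q^92 = (Q^46)² = [[58,109],[109,229]]
F_92 mod 280 = Q^92[0][1] = 109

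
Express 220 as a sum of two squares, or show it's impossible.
Not possible

Factorization: 220 = 2^2 × 5 × 11
By Fermat: n is sum of two squares iff every prime p ≡ 3 (mod 4) appears to even power.
Prime(s) ≡ 3 (mod 4) with odd exponent: [(11, 1)]
Therefore 220 cannot be expressed as a² + b².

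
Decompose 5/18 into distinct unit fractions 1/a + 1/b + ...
1/4 + 1/36

Greedy algorithm:
5/18: ceiling(18/5) = 4, use 1/4
1/36: ceiling(36/1) = 36, use 1/36
Result: 5/18 = 1/4 + 1/36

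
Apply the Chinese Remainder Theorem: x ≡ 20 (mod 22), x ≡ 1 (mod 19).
20

Using Chinese Remainder Theorem:
M = 22 × 19 = 418
M1 = 19, M2 = 22
y1 = 19^(-1) mod 22 = 7
y2 = 22^(-1) mod 19 = 13
x = (20×19×7 + 1×22×13) mod 418 = 20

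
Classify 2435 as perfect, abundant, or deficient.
deficient

Proper divisors of 2435: sum = 1 + 5 + 487 = 493
Since 493 < 2435, 2435 is deficient.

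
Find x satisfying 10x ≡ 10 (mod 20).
x ≡ 1 (mod 2)

gcd(10, 20) = 10, which divides 10, so solutions exist.
Divide through by 10: x ≡ 1 (mod 2).
The coefficient of x is now 1, so x ≡ 1 (mod 2).
Check: 10 × 1 = 10 ≡ 10 (mod 20).
x ≡ 1 (mod 2), giving 10 solutions mod 20.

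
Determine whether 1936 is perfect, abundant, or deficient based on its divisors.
abundant

Proper divisors of 1936: sum = 1 + 2 + 4 + 8 + 11 + 16 + 22 + 44 + 88 + 121 + 176 + 242 + 484 + 968 = 2187
Since 2187 > 1936, 1936 is abundant.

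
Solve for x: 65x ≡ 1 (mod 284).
201

gcd(65, 284) = 1, so the inverse exists.
Extended Euclidean algorithm on (284, 65):
284 = 4 × 65 + 24  ⟹  24 = (1)·284 + (-4)·65
65 = 2 × 24 + 17  ⟹  17 = (-2)·284 + (9)·65
24 = 1 × 17 + 7  ⟹  7 = (3)·284 + (-13)·65
17 = 2 × 7 + 3  ⟹  3 = (-8)·284 + (35)·65
7 = 2 × 3 + 1  ⟹  1 = (19)·284 + (-83)·65
So (-83)·65 ≡ 1 (mod 284), i.e. 65^(-1) ≡ -83 ≡ 201 (mod 284).
Check: 65 × 201 = 13065 ≡ 1 (mod 284)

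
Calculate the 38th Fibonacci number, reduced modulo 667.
635

Matrix identity: Q^n = [[F_(n+1), F_n], [F_n, F_(n-1)]] with Q = [[1,1],[1,0]].
n = 38 = 100110₂. Square-and-multiply, entries mod 667:
Q^1 = [[1,1],[1,0]]
Q^2 = (Q^1)² = [[2,1],[1,1]]
Q^4 = (Q^2)² = [[5,3],[3,2]]
Q^9 = (Q^4)²·Q = [[55,34],[34,21]]
Q^19 = (Q^9)²·Q = [[95,179],[179,583]]
Q^38 = (Q^19)² = [[379,635],[635,411]]
F_38 mod 667 = Q^38[0][1] = 635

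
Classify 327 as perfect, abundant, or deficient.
deficient

Proper divisors of 327: sum = 1 + 3 + 109 = 113
Since 113 < 327, 327 is deficient.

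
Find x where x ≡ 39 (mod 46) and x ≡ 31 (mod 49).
913

Using Chinese Remainder Theorem:
M = 46 × 49 = 2254
M1 = 49, M2 = 46
y1 = 49^(-1) mod 46 = 31
y2 = 46^(-1) mod 49 = 16
x = (39×49×31 + 31×46×16) mod 2254 = 913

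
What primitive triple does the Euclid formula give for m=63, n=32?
(2945, 4032, 4993)

Euclid's formula: a = m² - n², b = 2mn, c = m² + n²
m = 63, n = 32
a = 63² - 32² = 3969 - 1024 = 2945
b = 2 × 63 × 32 = 4032
c = 63² + 32² = 3969 + 1024 = 4993
Verification: 2945² + 4032² = 8673025 + 16257024 = 24930049 = 4993² ✓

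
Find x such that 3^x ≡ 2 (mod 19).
7

Baby-step giant-step with step n = ⌈√19⌉ = 5.
Baby steps 3^j mod 19 (j:value) for j=0..4: 0:1, 1:3, 2:9, 3:8, 4:5.
Giant-step multiplier: 3^(-5) ≡ 3^(18-5) = 3^13 ≡ 14 (mod 19).
Giant steps γ_i = 2·14^i mod 19: γ_0=2, γ_1=9 (in table at j=2).
x = i·n + j = 1·5 + 2 = 7.
Check: 3^7 ≡ 2 (mod 19).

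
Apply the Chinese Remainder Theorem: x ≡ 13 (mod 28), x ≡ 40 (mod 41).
573

Using Chinese Remainder Theorem:
M = 28 × 41 = 1148
M1 = 41, M2 = 28
y1 = 41^(-1) mod 28 = 13
y2 = 28^(-1) mod 41 = 22
x = (13×41×13 + 40×28×22) mod 1148 = 573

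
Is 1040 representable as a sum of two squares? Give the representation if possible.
4² + 32² (a=4, b=32)

Factorization: 1040 = 2^4 × 5 × 13
By Fermat: n is sum of two squares iff every prime p ≡ 3 (mod 4) appears to even power.
All primes ≡ 3 (mod 4) appear to even power.
Search a = 0, 1, 2, … for 1040 - a² a perfect square: first hit at a = 4: 1040 - 16 = 1024 = 32².
1040 = 4² + 32² = 16 + 1024 ✓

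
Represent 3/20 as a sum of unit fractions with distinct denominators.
1/7 + 1/140

Greedy algorithm:
3/20: ceiling(20/3) = 7, use 1/7
1/140: ceiling(140/1) = 140, use 1/140
Result: 3/20 = 1/7 + 1/140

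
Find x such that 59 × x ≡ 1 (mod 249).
38

gcd(59, 249) = 1, so the inverse exists.
Extended Euclidean algorithm on (249, 59):
249 = 4 × 59 + 13  ⟹  13 = (1)·249 + (-4)·59
59 = 4 × 13 + 7  ⟹  7 = (-4)·249 + (17)·59
13 = 1 × 7 + 6  ⟹  6 = (5)·249 + (-21)·59
7 = 1 × 6 + 1  ⟹  1 = (-9)·249 + (38)·59
So (38)·59 ≡ 1 (mod 249), i.e. 59^(-1) ≡ 38 (mod 249).
Check: 59 × 38 = 2242 ≡ 1 (mod 249)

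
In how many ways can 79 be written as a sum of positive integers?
13848650

p(n) counts ways to write n as a sum of positive integers (order ignored).
Euler's pentagonal recurrence: p(k) = p(k-1) + p(k-2) - p(k-5) - p(k-7) + p(k-12) + p(k-15) - ... (offsets j(3j∓1)/2, signs ++--, p(0)=1, p(<0)=0).
DP table for k = 0..78: p(0)=1, p(1)=1, p(2)=2, p(3)=3, p(4)=5, p(5)=7, p(6)=11, p(7)=15, p(8)=22, p(9)=30, p(10)=42, p(11)=56, p(12)=77, p(13)=101, p(14)=135, p(15)=176, p(16)=231, p(17)=297, p(18)=385, p(19)=490, p(20)=627, p(21)=792, p(22)=1002, p(23)=1255, p(24)=1575, p(25)=1958, p(26)=2436, p(27)=3010, p(28)=3718, p(29)=4565, p(30)=5604, p(31)=6842, p(32)=8349, p(33)=10143, p(34)=12310, p(35)=14883, p(36)=17977, p(37)=21637, p(38)=26015, p(39)=31185, p(40)=37338, p(41)=44583, p(42)=53174, p(43)=63261, p(44)=75175, p(45)=89134, p(46)=105558, p(47)=124754, p(48)=147273, p(49)=173525, p(50)=204226, p(51)=239943, p(52)=281589, p(53)=329931, p(54)=386155, p(55)=451276, p(56)=526823, p(57)=614154, p(58)=715220, p(59)=831820, p(60)=966467, p(61)=1121505, p(62)=1300156, p(63)=1505499, p(64)=1741630, p(65)=2012558, p(66)=2323520, p(67)=2679689, p(68)=3087735, p(69)=3554345, p(70)=4087968, p(71)=4697205, p(72)=5392783, p(73)=6185689, p(74)=7089500, p(75)=8118264, p(76)=9289091, p(77)=10619863, p(78)=12132164.
Final step: p(79) = p(78) + p(77) - p(74) - p(72) + p(67) + p(64) - p(57) - p(53) + p(44) + p(39) - p(28) - p(22) + p(9) + p(2)
= 12132164 + 10619863 - 7089500 - 5392783 + 2679689 + 1741630 - 614154 - 329931 + 75175 + 31185 - 3718 - 1002 + 30 + 2
= 13848650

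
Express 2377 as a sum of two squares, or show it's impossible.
21² + 44² (a=21, b=44)

Factorization: 2377 = 2377
By Fermat: n is sum of two squares iff every prime p ≡ 3 (mod 4) appears to even power.
All primes ≡ 3 (mod 4) appear to even power.
Search a = 0, 1, 2, … for 2377 - a² a perfect square: first hit at a = 21: 2377 - 441 = 1936 = 44².
2377 = 21² + 44² = 441 + 1936 ✓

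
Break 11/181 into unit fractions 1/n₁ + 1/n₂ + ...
1/17 + 1/513 + 1/1578501

Greedy algorithm:
11/181: ceiling(181/11) = 17, use 1/17
6/3077: ceiling(3077/6) = 513, use 1/513
1/1578501: ceiling(1578501/1) = 1578501, use 1/1578501
Result: 11/181 = 1/17 + 1/513 + 1/1578501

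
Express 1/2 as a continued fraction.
[0; 2]

Euclidean algorithm steps:
1 = 0 × 2 + 1
2 = 2 × 1 + 0
Continued fraction: [0; 2]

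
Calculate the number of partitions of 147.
30388671978

p(n) counts ways to write n as a sum of positive integers (order ignored).
Euler's pentagonal recurrence: p(k) = p(k-1) + p(k-2) - p(k-5) - p(k-7) + p(k-12) + p(k-15) - ... (offsets j(3j∓1)/2, signs ++--, p(0)=1, p(<0)=0).
DP table for k = 0..146: p(0)=1, p(1)=1, p(2)=2, p(3)=3, p(4)=5, p(5)=7, p(6)=11, p(7)=15, p(8)=22, p(9)=30, p(10)=42, p(11)=56, p(12)=77, p(13)=101, p(14)=135, p(15)=176, p(16)=231, p(17)=297, p(18)=385, p(19)=490, p(20)=627, p(21)=792, p(22)=1002, p(23)=1255, p(24)=1575, p(25)=1958, p(26)=2436, p(27)=3010, p(28)=3718, p(29)=4565, p(30)=5604, p(31)=6842, p(32)=8349, p(33)=10143, p(34)=12310, p(35)=14883, p(36)=17977, p(37)=21637, p(38)=26015, p(39)=31185, p(40)=37338, p(41)=44583, p(42)=53174, p(43)=63261, p(44)=75175, p(45)=89134, p(46)=105558, p(47)=124754, p(48)=147273, p(49)=173525, p(50)=204226, p(51)=239943, p(52)=281589, p(53)=329931, p(54)=386155, p(55)=451276, p(56)=526823, p(57)=614154, p(58)=715220, p(59)=831820, p(60)=966467, p(61)=1121505, p(62)=1300156, p(63)=1505499, p(64)=1741630, p(65)=2012558, p(66)=2323520, p(67)=2679689, p(68)=3087735, p(69)=3554345, p(70)=4087968, p(71)=4697205, p(72)=5392783, p(73)=6185689, p(74)=7089500, p(75)=8118264, p(76)=9289091, p(77)=10619863, p(78)=12132164, p(79)=13848650, p(80)=15796476, p(81)=18004327, p(82)=20506255, p(83)=23338469, p(84)=26543660, p(85)=30167357, p(86)=34262962, p(87)=38887673, p(88)=44108109, p(89)=49995925, p(90)=56634173, p(91)=64112359, p(92)=72533807, p(93)=82010177, p(94)=92669720, p(95)=104651419, p(96)=118114304, p(97)=133230930, p(98)=150198136, p(99)=169229875, p(100)=190569292, p(101)=214481126, p(102)=241265379, p(103)=271248950, p(104)=304801365, p(105)=342325709, p(106)=384276336, p(107)=431149389, p(108)=483502844, p(109)=541946240, p(110)=607163746, p(111)=679903203, p(112)=761002156, p(113)=851376628, p(114)=952050665, p(115)=1064144451, p(116)=1188908248, p(117)=1327710076, p(118)=1482074143, p(119)=1653668665, p(120)=1844349560, p(121)=2056148051, p(122)=2291320912, p(123)=2552338241, p(124)=2841940500, p(125)=3163127352, p(126)=3519222692, p(127)=3913864295, p(128)=4351078600, p(129)=4835271870, p(130)=5371315400, p(131)=5964539504, p(132)=6620830889, p(133)=7346629512, p(134)=8149040695, p(135)=9035836076, p(136)=10015581680, p(137)=11097645016, p(138)=12292341831, p(139)=13610949895, p(140)=15065878135, p(141)=16670689208, p(142)=18440293320, p(143)=20390982757, p(144)=22540654445, p(145)=24908858009, p(146)=27517052599.
Final step: p(147) = p(146) + p(145) - p(142) - p(140) + p(135) + p(132) - p(125) - p(121) + p(112) + p(107) - p(96) - p(90) + p(77) + p(70) - p(55) - p(47) + p(30) + p(21) - p(2)
= 27517052599 + 24908858009 - 18440293320 - 15065878135 + 9035836076 + 6620830889 - 3163127352 - 2056148051 + 761002156 + 431149389 - 118114304 - 56634173 + 10619863 + 4087968 - 451276 - 124754 + 5604 + 792 - 2
= 30388671978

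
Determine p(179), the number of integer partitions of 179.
625846753120

p(n) counts ways to write n as a sum of positive integers (order ignored).
Euler's pentagonal recurrence: p(k) = p(k-1) + p(k-2) - p(k-5) - p(k-7) + p(k-12) + p(k-15) - ... (offsets j(3j∓1)/2, signs ++--, p(0)=1, p(<0)=0).
DP table for k = 0..178: p(0)=1, p(1)=1, p(2)=2, p(3)=3, p(4)=5, p(5)=7, p(6)=11, p(7)=15, p(8)=22, p(9)=30, p(10)=42, p(11)=56, p(12)=77, p(13)=101, p(14)=135, p(15)=176, p(16)=231, p(17)=297, p(18)=385, p(19)=490, p(20)=627, p(21)=792, p(22)=1002, p(23)=1255, p(24)=1575, p(25)=1958, p(26)=2436, p(27)=3010, p(28)=3718, p(29)=4565, p(30)=5604, p(31)=6842, p(32)=8349, p(33)=10143, p(34)=12310, p(35)=14883, p(36)=17977, p(37)=21637, p(38)=26015, p(39)=31185, p(40)=37338, p(41)=44583, p(42)=53174, p(43)=63261, p(44)=75175, p(45)=89134, p(46)=105558, p(47)=124754, p(48)=147273, p(49)=173525, p(50)=204226, p(51)=239943, p(52)=281589, p(53)=329931, p(54)=386155, p(55)=451276, p(56)=526823, p(57)=614154, p(58)=715220, p(59)=831820, p(60)=966467, p(61)=1121505, p(62)=1300156, p(63)=1505499, p(64)=1741630, p(65)=2012558, p(66)=2323520, p(67)=2679689, p(68)=3087735, p(69)=3554345, p(70)=4087968, p(71)=4697205, p(72)=5392783, p(73)=6185689, p(74)=7089500, p(75)=8118264, p(76)=9289091, p(77)=10619863, p(78)=12132164, p(79)=13848650, p(80)=15796476, p(81)=18004327, p(82)=20506255, p(83)=23338469, p(84)=26543660, p(85)=30167357, p(86)=34262962, p(87)=38887673, p(88)=44108109, p(89)=49995925, p(90)=56634173, p(91)=64112359, p(92)=72533807, p(93)=82010177, p(94)=92669720, p(95)=104651419, p(96)=118114304, p(97)=133230930, p(98)=150198136, p(99)=169229875, p(100)=190569292, p(101)=214481126, p(102)=241265379, p(103)=271248950, p(104)=304801365, p(105)=342325709, p(106)=384276336, p(107)=431149389, p(108)=483502844, p(109)=541946240, p(110)=607163746, p(111)=679903203, p(112)=761002156, p(113)=851376628, p(114)=952050665, p(115)=1064144451, p(116)=1188908248, p(117)=1327710076, p(118)=1482074143, p(119)=1653668665, p(120)=1844349560, p(121)=2056148051, p(122)=2291320912, p(123)=2552338241, p(124)=2841940500, p(125)=3163127352, p(126)=3519222692, p(127)=3913864295, p(128)=4351078600, p(129)=4835271870, p(130)=5371315400, p(131)=5964539504, p(132)=6620830889, p(133)=7346629512, p(134)=8149040695, p(135)=9035836076, p(136)=10015581680, p(137)=11097645016, p(138)=12292341831, p(139)=13610949895, p(140)=15065878135, p(141)=16670689208, p(142)=18440293320, p(143)=20390982757, p(144)=22540654445, p(145)=24908858009, p(146)=27517052599, p(147)=30388671978, p(148)=33549419497, p(149)=37027355200, p(150)=40853235313, p(151)=45060624582, p(152)=49686288421, p(153)=54770336324, p(154)=60356673280, p(155)=66493182097, p(156)=73232243759, p(157)=80630964769, p(158)=88751778802, p(159)=97662728555, p(160)=107438159466, p(161)=118159068427, p(162)=129913904637, p(163)=142798995930, p(164)=156919475295, p(165)=172389800255, p(166)=189334822579, p(167)=207890420102, p(168)=228204732751, p(169)=250438925115, p(170)=274768617130, p(171)=301384802048, p(172)=330495499613, p(173)=362326859895, p(174)=397125074750, p(175)=435157697830, p(176)=476715857290, p(177)=522115831195, p(178)=571701605655.
Final step: p(179) = p(178) + p(177) - p(174) - p(172) + p(167) + p(164) - p(157) - p(153) + p(144) + p(139) - p(128) - p(122) + p(109) + p(102) - p(87) - p(79) + p(62) + p(53) - p(34) - p(24) + p(3)
= 571701605655 + 522115831195 - 397125074750 - 330495499613 + 207890420102 + 156919475295 - 80630964769 - 54770336324 + 22540654445 + 13610949895 - 4351078600 - 2291320912 + 541946240 + 241265379 - 38887673 - 13848650 + 1300156 + 329931 - 12310 - 1575 + 3
= 625846753120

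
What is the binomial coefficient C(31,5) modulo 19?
13

Using Lucas' theorem:
Write n=31 and k=5 in base 19:
n in base 19: [1, 12]
k in base 19: [0, 5]
C(31,5) mod 19 = ∏ C(n_i, k_i) mod 19
Digit binomials (mod 19): C(1,0) = 1; C(12,5) = 792 ≡ 13
Product: 1 × 13 = 13 ≡ 13 (mod 19)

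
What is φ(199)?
198

199 = 199
φ(n) = n × ∏(1 - 1/p) for each prime p dividing n
φ(199) = 199 × (1 - 1/199) = 198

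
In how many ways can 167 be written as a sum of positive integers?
207890420102

p(n) counts ways to write n as a sum of positive integers (order ignored).
Euler's pentagonal recurrence: p(k) = p(k-1) + p(k-2) - p(k-5) - p(k-7) + p(k-12) + p(k-15) - ... (offsets j(3j∓1)/2, signs ++--, p(0)=1, p(<0)=0).
DP table for k = 0..166: p(0)=1, p(1)=1, p(2)=2, p(3)=3, p(4)=5, p(5)=7, p(6)=11, p(7)=15, p(8)=22, p(9)=30, p(10)=42, p(11)=56, p(12)=77, p(13)=101, p(14)=135, p(15)=176, p(16)=231, p(17)=297, p(18)=385, p(19)=490, p(20)=627, p(21)=792, p(22)=1002, p(23)=1255, p(24)=1575, p(25)=1958, p(26)=2436, p(27)=3010, p(28)=3718, p(29)=4565, p(30)=5604, p(31)=6842, p(32)=8349, p(33)=10143, p(34)=12310, p(35)=14883, p(36)=17977, p(37)=21637, p(38)=26015, p(39)=31185, p(40)=37338, p(41)=44583, p(42)=53174, p(43)=63261, p(44)=75175, p(45)=89134, p(46)=105558, p(47)=124754, p(48)=147273, p(49)=173525, p(50)=204226, p(51)=239943, p(52)=281589, p(53)=329931, p(54)=386155, p(55)=451276, p(56)=526823, p(57)=614154, p(58)=715220, p(59)=831820, p(60)=966467, p(61)=1121505, p(62)=1300156, p(63)=1505499, p(64)=1741630, p(65)=2012558, p(66)=2323520, p(67)=2679689, p(68)=3087735, p(69)=3554345, p(70)=4087968, p(71)=4697205, p(72)=5392783, p(73)=6185689, p(74)=7089500, p(75)=8118264, p(76)=9289091, p(77)=10619863, p(78)=12132164, p(79)=13848650, p(80)=15796476, p(81)=18004327, p(82)=20506255, p(83)=23338469, p(84)=26543660, p(85)=30167357, p(86)=34262962, p(87)=38887673, p(88)=44108109, p(89)=49995925, p(90)=56634173, p(91)=64112359, p(92)=72533807, p(93)=82010177, p(94)=92669720, p(95)=104651419, p(96)=118114304, p(97)=133230930, p(98)=150198136, p(99)=169229875, p(100)=190569292, p(101)=214481126, p(102)=241265379, p(103)=271248950, p(104)=304801365, p(105)=342325709, p(106)=384276336, p(107)=431149389, p(108)=483502844, p(109)=541946240, p(110)=607163746, p(111)=679903203, p(112)=761002156, p(113)=851376628, p(114)=952050665, p(115)=1064144451, p(116)=1188908248, p(117)=1327710076, p(118)=1482074143, p(119)=1653668665, p(120)=1844349560, p(121)=2056148051, p(122)=2291320912, p(123)=2552338241, p(124)=2841940500, p(125)=3163127352, p(126)=3519222692, p(127)=3913864295, p(128)=4351078600, p(129)=4835271870, p(130)=5371315400, p(131)=5964539504, p(132)=6620830889, p(133)=7346629512, p(134)=8149040695, p(135)=9035836076, p(136)=10015581680, p(137)=11097645016, p(138)=12292341831, p(139)=13610949895, p(140)=15065878135, p(141)=16670689208, p(142)=18440293320, p(143)=20390982757, p(144)=22540654445, p(145)=24908858009, p(146)=27517052599, p(147)=30388671978, p(148)=33549419497, p(149)=37027355200, p(150)=40853235313, p(151)=45060624582, p(152)=49686288421, p(153)=54770336324, p(154)=60356673280, p(155)=66493182097, p(156)=73232243759, p(157)=80630964769, p(158)=88751778802, p(159)=97662728555, p(160)=107438159466, p(161)=118159068427, p(162)=129913904637, p(163)=142798995930, p(164)=156919475295, p(165)=172389800255, p(166)=189334822579.
Final step: p(167) = p(166) + p(165) - p(162) - p(160) + p(155) + p(152) - p(145) - p(141) + p(132) + p(127) - p(116) - p(110) + p(97) + p(90) - p(75) - p(67) + p(50) + p(41) - p(22) - p(12)
= 189334822579 + 172389800255 - 129913904637 - 107438159466 + 66493182097 + 49686288421 - 24908858009 - 16670689208 + 6620830889 + 3913864295 - 1188908248 - 607163746 + 133230930 + 56634173 - 8118264 - 2679689 + 204226 + 44583 - 1002 - 77
= 207890420102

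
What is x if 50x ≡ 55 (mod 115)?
x ≡ 8 (mod 23)

gcd(50, 115) = 5, which divides 55, so solutions exist.
Divide through by 5: 10x ≡ 11 (mod 23).
Find 10^(-1) mod 23 by the extended Euclidean algorithm:
23 = 2 × 10 + 3  ⟹  3 = (1)·23 + (-2)·10
10 = 3 × 3 + 1  ⟹  1 = (-3)·23 + (7)·10
So (7)·10 ≡ 1 (mod 23), i.e. 10^(-1) ≡ 7 (mod 23).
x ≡ 7 × 11 = 77 ≡ 8 (mod 23).
Check: 50 × 8 = 400 ≡ 55 (mod 115).
x ≡ 8 (mod 23), giving 5 solutions mod 115.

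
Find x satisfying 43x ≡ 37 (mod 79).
x ≡ 67 (mod 79)

gcd(43, 79) = 1, which divides 37, so solutions exist.
Find 43^(-1) mod 79 by the extended Euclidean algorithm:
79 = 1 × 43 + 36  ⟹  36 = (1)·79 + (-1)·43
43 = 1 × 36 + 7  ⟹  7 = (-1)·79 + (2)·43
36 = 5 × 7 + 1  ⟹  1 = (6)·79 + (-11)·43
So (-11)·43 ≡ 1 (mod 79), i.e. 43^(-1) ≡ -11 ≡ 68 (mod 79).
x ≡ 68 × 37 = 2516 ≡ 67 (mod 79).
Check: 43 × 67 = 2881 ≡ 37 (mod 79).
Unique solution: x ≡ 67 (mod 79)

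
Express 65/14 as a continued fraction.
[4; 1, 1, 1, 4]

Euclidean algorithm steps:
65 = 4 × 14 + 9
14 = 1 × 9 + 5
9 = 1 × 5 + 4
5 = 1 × 4 + 1
4 = 4 × 1 + 0
Continued fraction: [4; 1, 1, 1, 4]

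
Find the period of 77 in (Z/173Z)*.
86

173 is prime, so ord(77) divides φ(173) = 172.
Divisors of 172: 1, 2, 4, 43, 86, 172.
Repeated squaring: 77^1 ≡ 77, 77^2 ≡ 47, 77^4 ≡ 133, 77^8 ≡ 43, 77^16 ≡ 119, 77^32 ≡ 148, 77^64 ≡ 106, 77^128 ≡ 164 (mod 173).
Test 77^d mod 173 for each divisor d in increasing order:
77^1 ≡ 77
77^2 ≡ 47
77^4 ≡ 133
77^43 = 77^32·77^8·77^2·77^1 ≡ 172
77^86 = 77^64·77^16·77^4·77^2 ≡ 1  ← first divisor giving 1
The order is 86.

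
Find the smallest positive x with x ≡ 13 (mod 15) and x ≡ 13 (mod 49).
13

Using Chinese Remainder Theorem:
M = 15 × 49 = 735
M1 = 49, M2 = 15
y1 = 49^(-1) mod 15 = 4
y2 = 15^(-1) mod 49 = 36
x = (13×49×4 + 13×15×36) mod 735 = 13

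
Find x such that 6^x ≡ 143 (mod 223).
140

Baby-step giant-step with step n = ⌈√223⌉ = 15.
Baby steps 6^j mod 223 (j:value) for j=0..14: 0:1, 1:6, 2:36, 3:216, 4:181, 5:194, 6:49, 7:71, 8:203, 9:103, 10:172, 11:140, 12:171, 13:134, 14:135.
Giant-step multiplier: 6^(-15) ≡ 6^(222-15) = 6^207 ≡ 155 (mod 223).
Giant steps γ_i = 143·155^i mod 223: γ_0=143, γ_1=88, γ_2=37, γ_3=160, γ_4=47, γ_5=149, γ_6=126, γ_7=129, γ_8=148, γ_9=194 (in table at j=5).
x = i·n + j = 9·15 + 5 = 140.
Check: 6^140 ≡ 143 (mod 223).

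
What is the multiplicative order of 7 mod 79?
78

79 is prime, so ord(7) divides φ(79) = 78.
Divisors of 78: 1, 2, 3, 6, 13, 26, 39, 78.
Repeated squaring: 7^1 ≡ 7, 7^2 ≡ 49, 7^4 ≡ 31, 7^8 ≡ 13, 7^16 ≡ 11, 7^32 ≡ 42, 7^64 ≡ 26 (mod 79).
Test 7^d mod 79 for each divisor d in increasing order:
7^1 ≡ 7
7^2 ≡ 49
7^3 = 7^2·7^1 ≡ 27
7^6 = 7^4·7^2 ≡ 18
7^13 = 7^8·7^4·7^1 ≡ 56
7^26 = 7^16·7^8·7^2 ≡ 55
7^39 = 7^32·7^4·7^2·7^1 ≡ 78
7^78 = 7^64·7^8·7^4·7^2 ≡ 1  ← first divisor giving 1
The order is 78.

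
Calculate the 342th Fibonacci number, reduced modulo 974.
832

Matrix identity: Q^n = [[F_(n+1), F_n], [F_n, F_(n-1)]] with Q = [[1,1],[1,0]].
n = 342 = 101010110₂. Square-and-multiply, entries mod 974:
Q^1 = [[1,1],[1,0]]
Q^2 = (Q^1)² = [[2,1],[1,1]]
Q^5 = (Q^2)²·Q = [[8,5],[5,3]]
Q^10 = (Q^5)² = [[89,55],[55,34]]
Q^21 = (Q^10)²·Q = [[179,232],[232,921]]
Q^42 = (Q^21)² = [[153,12],[12,141]]
Q^85 = (Q^42)²·Q = [[783,177],[177,606]]
Q^171 = (Q^85)²·Q = [[35,604],[604,405]]
Q^342 = (Q^171)² = [[791,832],[832,933]]
F_342 mod 974 = Q^342[0][1] = 832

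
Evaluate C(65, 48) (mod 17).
3

Using Lucas' theorem:
Write n=65 and k=48 in base 17:
n in base 17: [3, 14]
k in base 17: [2, 14]
C(65,48) mod 17 = ∏ C(n_i, k_i) mod 17
Digit binomials (mod 17): C(3,2) = 3; C(14,14) = 1
Product: 3 × 1 = 3 ≡ 3 (mod 17)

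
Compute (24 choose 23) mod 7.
3

Using Lucas' theorem:
Write n=24 and k=23 in base 7:
n in base 7: [3, 3]
k in base 7: [3, 2]
C(24,23) mod 7 = ∏ C(n_i, k_i) mod 7
Digit binomials (mod 7): C(3,3) = 1; C(3,2) = 3
Product: 1 × 3 = 3 ≡ 3 (mod 7)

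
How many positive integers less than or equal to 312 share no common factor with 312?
96

312 = 2^3 × 3 × 13
φ(n) = n × ∏(1 - 1/p) for each prime p dividing n
φ(312) = 312 × (1 - 1/2) × (1 - 1/3) × (1 - 1/13) = 96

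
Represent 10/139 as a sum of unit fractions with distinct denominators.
1/14 + 1/1946

Greedy algorithm:
10/139: ceiling(139/10) = 14, use 1/14
1/1946: ceiling(1946/1) = 1946, use 1/1946
Result: 10/139 = 1/14 + 1/1946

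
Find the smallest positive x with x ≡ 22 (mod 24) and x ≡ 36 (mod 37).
406

Using Chinese Remainder Theorem:
M = 24 × 37 = 888
M1 = 37, M2 = 24
y1 = 37^(-1) mod 24 = 13
y2 = 24^(-1) mod 37 = 17
x = (22×37×13 + 36×24×17) mod 888 = 406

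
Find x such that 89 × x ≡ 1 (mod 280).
129

gcd(89, 280) = 1, so the inverse exists.
Extended Euclidean algorithm on (280, 89):
280 = 3 × 89 + 13  ⟹  13 = (1)·280 + (-3)·89
89 = 6 × 13 + 11  ⟹  11 = (-6)·280 + (19)·89
13 = 1 × 11 + 2  ⟹  2 = (7)·280 + (-22)·89
11 = 5 × 2 + 1  ⟹  1 = (-41)·280 + (129)·89
So (129)·89 ≡ 1 (mod 280), i.e. 89^(-1) ≡ 129 (mod 280).
Check: 89 × 129 = 11481 ≡ 1 (mod 280)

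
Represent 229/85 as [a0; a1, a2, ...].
[2; 1, 2, 3, 1, 2, 2]

Euclidean algorithm steps:
229 = 2 × 85 + 59
85 = 1 × 59 + 26
59 = 2 × 26 + 7
26 = 3 × 7 + 5
7 = 1 × 5 + 2
5 = 2 × 2 + 1
2 = 2 × 1 + 0
Continued fraction: [2; 1, 2, 3, 1, 2, 2]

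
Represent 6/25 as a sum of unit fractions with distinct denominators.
1/5 + 1/25

Greedy algorithm:
6/25: ceiling(25/6) = 5, use 1/5
1/25: ceiling(25/1) = 25, use 1/25
Result: 6/25 = 1/5 + 1/25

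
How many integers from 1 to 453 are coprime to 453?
300

453 = 3 × 151
φ(n) = n × ∏(1 - 1/p) for each prime p dividing n
φ(453) = 453 × (1 - 1/3) × (1 - 1/151) = 300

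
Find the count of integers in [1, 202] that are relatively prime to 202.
100

202 = 2 × 101
φ(n) = n × ∏(1 - 1/p) for each prime p dividing n
φ(202) = 202 × (1 - 1/2) × (1 - 1/101) = 100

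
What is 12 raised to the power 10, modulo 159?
9

Repeated squaring. Binary of 10 = 1010.
12^1 ≡ 12 (mod 159); 12^2 ≡ 144 (mod 159); 12^4 ≡ 66 (mod 159); 12^8 ≡ 63 (mod 159)
12^10 = 12^2 × 12^8 ≡ 9 (mod 159)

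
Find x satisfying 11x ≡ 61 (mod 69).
x ≡ 62 (mod 69)

gcd(11, 69) = 1, which divides 61, so solutions exist.
Find 11^(-1) mod 69 by the extended Euclidean algorithm:
69 = 6 × 11 + 3  ⟹  3 = (1)·69 + (-6)·11
11 = 3 × 3 + 2  ⟹  2 = (-3)·69 + (19)·11
3 = 1 × 2 + 1  ⟹  1 = (4)·69 + (-25)·11
So (-25)·11 ≡ 1 (mod 69), i.e. 11^(-1) ≡ -25 ≡ 44 (mod 69).
x ≡ 44 × 61 = 2684 ≡ 62 (mod 69).
Check: 11 × 62 = 682 ≡ 61 (mod 69).
Unique solution: x ≡ 62 (mod 69)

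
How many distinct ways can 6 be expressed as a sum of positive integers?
11

p(n) counts ways to write n as a sum of positive integers (order ignored).
Examples: 6; 5 + 1; 4 + 2; 4 + 1 + 1; 3 + 3; ... (11 total)
p(6) = 11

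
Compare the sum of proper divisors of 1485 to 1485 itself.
deficient

Proper divisors of 1485: sum = 1 + 3 + 5 + 9 + 11 + 15 + 27 + 33 + 45 + 55 + 99 + 135 + 165 + 297 + 495 = 1395
Since 1395 < 1485, 1485 is deficient.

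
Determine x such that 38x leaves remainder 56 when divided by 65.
x ≡ 22 (mod 65)

gcd(38, 65) = 1, which divides 56, so solutions exist.
Find 38^(-1) mod 65 by the extended Euclidean algorithm:
65 = 1 × 38 + 27  ⟹  27 = (1)·65 + (-1)·38
38 = 1 × 27 + 11  ⟹  11 = (-1)·65 + (2)·38
27 = 2 × 11 + 5  ⟹  5 = (3)·65 + (-5)·38
11 = 2 × 5 + 1  ⟹  1 = (-7)·65 + (12)·38
So (12)·38 ≡ 1 (mod 65), i.e. 38^(-1) ≡ 12 (mod 65).
x ≡ 12 × 56 = 672 ≡ 22 (mod 65).
Check: 38 × 22 = 836 ≡ 56 (mod 65).
Unique solution: x ≡ 22 (mod 65)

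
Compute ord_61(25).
15

61 is prime, so ord(25) divides φ(61) = 60.
Divisors of 60: 1, 2, 3, 4, 5, 6, 10, 12, 15, 20, 30, 60.
Repeated squaring: 25^1 ≡ 25, 25^2 ≡ 15, 25^4 ≡ 42, 25^8 ≡ 56, 25^16 ≡ 25, 25^32 ≡ 15 (mod 61).
Test 25^d mod 61 for each divisor d in increasing order:
25^1 ≡ 25
25^2 ≡ 15
25^3 = 25^2·25^1 ≡ 9
25^4 ≡ 42
25^5 = 25^4·25^1 ≡ 13
25^6 = 25^4·25^2 ≡ 20
25^10 = 25^8·25^2 ≡ 47
25^12 = 25^8·25^4 ≡ 34
25^15 = 25^8·25^4·25^2·25^1 ≡ 1  ← first divisor giving 1
The order is 15.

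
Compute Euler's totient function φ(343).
294

343 = 7^3
φ(n) = n × ∏(1 - 1/p) for each prime p dividing n
φ(343) = 343 × (1 - 1/7) = 294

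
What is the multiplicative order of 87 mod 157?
156

157 is prime, so ord(87) divides φ(157) = 156.
Divisors of 156: 1, 2, 3, 4, 6, 12, 13, 26, 39, 52, 78, 156.
Repeated squaring: 87^1 ≡ 87, 87^2 ≡ 33, 87^4 ≡ 147, 87^8 ≡ 100, 87^16 ≡ 109, 87^32 ≡ 106, 87^64 ≡ 89, 87^128 ≡ 71 (mod 157).
Test 87^d mod 157 for each divisor d in increasing order:
87^1 ≡ 87
87^2 ≡ 33
87^3 = 87^2·87^1 ≡ 45
87^4 ≡ 147
87^6 = 87^4·87^2 ≡ 141
87^12 = 87^8·87^4 ≡ 99
87^13 = 87^8·87^4·87^1 ≡ 135
87^26 = 87^16·87^8·87^2 ≡ 13
87^39 = 87^32·87^4·87^2·87^1 ≡ 28
87^52 = 87^32·87^16·87^4 ≡ 12
87^78 = 87^64·87^8·87^4·87^2 ≡ 156
87^156 = 87^128·87^16·87^8·87^4 ≡ 1  ← first divisor giving 1
The order is 156.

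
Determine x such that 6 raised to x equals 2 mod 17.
2

Baby-step giant-step with step n = ⌈√17⌉ = 5.
Baby steps 6^j mod 17 (j:value) for j=0..4: 0:1, 1:6, 2:2, 3:12, 4:4.
h = 2 is already in the table at j=2, so x = 2.
Check: 6^2 ≡ 2 (mod 17).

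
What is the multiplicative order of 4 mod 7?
3

7 is prime, so ord(4) divides φ(7) = 6.
Divisors of 6: 1, 2, 3, 6.
Repeated squaring: 4^1 ≡ 4, 4^2 ≡ 2, 4^4 ≡ 4 (mod 7).
Test 4^d mod 7 for each divisor d in increasing order:
4^1 ≡ 4
4^2 ≡ 2
4^3 = 4^2·4^1 ≡ 1  ← first divisor giving 1
The order is 3.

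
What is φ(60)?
16

60 = 2^2 × 3 × 5
φ(n) = n × ∏(1 - 1/p) for each prime p dividing n
φ(60) = 60 × (1 - 1/2) × (1 - 1/3) × (1 - 1/5) = 16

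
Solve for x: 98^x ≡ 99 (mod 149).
55

Baby-step giant-step with step n = ⌈√149⌉ = 13.
Baby steps 98^j mod 149 (j:value) for j=0..12: 0:1, 1:98, 2:68, 3:108, 4:5, 5:43, 6:42, 7:93, 8:25, 9:66, 10:61, 11:18, 12:125.
Giant-step multiplier: 98^(-13) ≡ 98^(148-13) = 98^135 ≡ 14 (mod 149).
Giant steps γ_i = 99·14^i mod 149: γ_0=99, γ_1=45, γ_2=34, γ_3=29, γ_4=108 (in table at j=3).
x = i·n + j = 4·13 + 3 = 55.
Check: 98^55 ≡ 99 (mod 149).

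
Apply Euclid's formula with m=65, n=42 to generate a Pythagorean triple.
(2461, 5460, 5989)

Euclid's formula: a = m² - n², b = 2mn, c = m² + n²
m = 65, n = 42
a = 65² - 42² = 4225 - 1764 = 2461
b = 2 × 65 × 42 = 5460
c = 65² + 42² = 4225 + 1764 = 5989
Verification: 2461² + 5460² = 6056521 + 29811600 = 35868121 = 5989² ✓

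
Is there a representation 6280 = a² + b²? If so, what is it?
14² + 78² (a=14, b=78)

Factorization: 6280 = 2^3 × 5 × 157
By Fermat: n is sum of two squares iff every prime p ≡ 3 (mod 4) appears to even power.
All primes ≡ 3 (mod 4) appear to even power.
Search a = 0, 1, 2, … for 6280 - a² a perfect square: first hit at a = 14: 6280 - 196 = 6084 = 78².
6280 = 14² + 78² = 196 + 6084 ✓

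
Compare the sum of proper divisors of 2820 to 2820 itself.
abundant

Proper divisors of 2820: sum = 1 + 2 + 3 + 4 + 5 + 6 + 10 + 12 + ... + 564 + 705 + 940 + 1410 (23 divisors) = 5244
Since 5244 > 2820, 2820 is abundant.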